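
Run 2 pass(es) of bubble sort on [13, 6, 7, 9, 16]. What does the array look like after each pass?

After pass 1: [6, 7, 9, 13, 16] (3 swaps)
After pass 2: [6, 7, 9, 13, 16] (0 swaps)
Total swaps: 3


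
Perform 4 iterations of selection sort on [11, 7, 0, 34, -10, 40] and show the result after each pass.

Pass 1: Select minimum -10 at index 4, swap -> [-10, 7, 0, 34, 11, 40]
Pass 2: Select minimum 0 at index 2, swap -> [-10, 0, 7, 34, 11, 40]
Pass 3: Select minimum 7 at index 2, swap -> [-10, 0, 7, 34, 11, 40]
Pass 4: Select minimum 11 at index 4, swap -> [-10, 0, 7, 11, 34, 40]


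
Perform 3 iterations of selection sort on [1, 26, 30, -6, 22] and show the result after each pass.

Pass 1: Select minimum -6 at index 3, swap -> [-6, 26, 30, 1, 22]
Pass 2: Select minimum 1 at index 3, swap -> [-6, 1, 30, 26, 22]
Pass 3: Select minimum 22 at index 4, swap -> [-6, 1, 22, 26, 30]


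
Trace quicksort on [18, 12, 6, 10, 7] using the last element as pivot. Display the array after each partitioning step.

Partition 1: pivot=7 at index 1 -> [6, 7, 18, 10, 12]
Partition 2: pivot=12 at index 3 -> [6, 7, 10, 12, 18]


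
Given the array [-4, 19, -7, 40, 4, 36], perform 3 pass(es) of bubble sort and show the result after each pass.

After pass 1: [-4, -7, 19, 4, 36, 40] (3 swaps)
After pass 2: [-7, -4, 4, 19, 36, 40] (2 swaps)
After pass 3: [-7, -4, 4, 19, 36, 40] (0 swaps)
Total swaps: 5


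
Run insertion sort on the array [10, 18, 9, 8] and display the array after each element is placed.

First element 10 is already 'sorted'
Insert 18: shifted 0 elements -> [10, 18, 9, 8]
Insert 9: shifted 2 elements -> [9, 10, 18, 8]
Insert 8: shifted 3 elements -> [8, 9, 10, 18]


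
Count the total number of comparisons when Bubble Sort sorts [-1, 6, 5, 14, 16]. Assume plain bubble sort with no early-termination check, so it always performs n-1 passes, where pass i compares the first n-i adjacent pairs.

Pass 1: compare adjacent pairs (0,1)..(3,4) = 4 comparison(s), 1 swap(s) -> [-1, 5, 6, 14, 16]
Pass 2: compare adjacent pairs (0,1)..(2,3) = 3 comparison(s), 0 swap(s) -> [-1, 5, 6, 14, 16]
Pass 3: compare adjacent pairs (0,1)..(1,2) = 2 comparison(s), 0 swap(s) -> [-1, 5, 6, 14, 16]
Pass 4: compare adjacent pairs (0,1)..(0,1) = 1 comparison(s), 0 swap(s) -> [-1, 5, 6, 14, 16]
Total comparisons: 4 + 3 + 2 + 1 = 10


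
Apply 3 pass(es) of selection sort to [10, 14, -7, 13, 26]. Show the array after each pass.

Pass 1: Select minimum -7 at index 2, swap -> [-7, 14, 10, 13, 26]
Pass 2: Select minimum 10 at index 2, swap -> [-7, 10, 14, 13, 26]
Pass 3: Select minimum 13 at index 3, swap -> [-7, 10, 13, 14, 26]


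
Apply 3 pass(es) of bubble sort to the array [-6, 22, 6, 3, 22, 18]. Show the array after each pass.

After pass 1: [-6, 6, 3, 22, 18, 22] (3 swaps)
After pass 2: [-6, 3, 6, 18, 22, 22] (2 swaps)
After pass 3: [-6, 3, 6, 18, 22, 22] (0 swaps)
Total swaps: 5


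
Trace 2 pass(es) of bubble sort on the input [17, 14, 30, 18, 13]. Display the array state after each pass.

After pass 1: [14, 17, 18, 13, 30] (3 swaps)
After pass 2: [14, 17, 13, 18, 30] (1 swaps)
Total swaps: 4


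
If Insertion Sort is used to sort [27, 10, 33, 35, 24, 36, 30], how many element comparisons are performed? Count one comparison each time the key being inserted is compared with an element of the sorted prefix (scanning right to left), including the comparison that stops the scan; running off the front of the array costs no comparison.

Insert 10: 27 > 10 (shift), reached front = 1 comparison(s) -> [10, 27, 33, 35, 24, 36, 30]
Insert 33: 27 <= 33 (stop) = 1 comparison(s) -> [10, 27, 33, 35, 24, 36, 30]
Insert 35: 33 <= 35 (stop) = 1 comparison(s) -> [10, 27, 33, 35, 24, 36, 30]
Insert 24: 35 > 24 (shift), 33 > 24 (shift), 27 > 24 (shift), 10 <= 24 (stop) = 4 comparison(s) -> [10, 24, 27, 33, 35, 36, 30]
Insert 36: 35 <= 36 (stop) = 1 comparison(s) -> [10, 24, 27, 33, 35, 36, 30]
Insert 30: 36 > 30 (shift), 35 > 30 (shift), 33 > 30 (shift), 27 <= 30 (stop) = 4 comparison(s) -> [10, 24, 27, 30, 33, 35, 36]
Total comparisons: 1 + 1 + 1 + 4 + 1 + 4 = 12


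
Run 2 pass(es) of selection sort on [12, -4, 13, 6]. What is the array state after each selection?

Pass 1: Select minimum -4 at index 1, swap -> [-4, 12, 13, 6]
Pass 2: Select minimum 6 at index 3, swap -> [-4, 6, 13, 12]


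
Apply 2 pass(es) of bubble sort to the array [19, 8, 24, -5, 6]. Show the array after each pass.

After pass 1: [8, 19, -5, 6, 24] (3 swaps)
After pass 2: [8, -5, 6, 19, 24] (2 swaps)
Total swaps: 5


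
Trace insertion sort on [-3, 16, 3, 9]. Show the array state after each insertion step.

First element -3 is already 'sorted'
Insert 16: shifted 0 elements -> [-3, 16, 3, 9]
Insert 3: shifted 1 elements -> [-3, 3, 16, 9]
Insert 9: shifted 1 elements -> [-3, 3, 9, 16]


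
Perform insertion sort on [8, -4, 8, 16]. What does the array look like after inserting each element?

First element 8 is already 'sorted'
Insert -4: shifted 1 elements -> [-4, 8, 8, 16]
Insert 8: shifted 0 elements -> [-4, 8, 8, 16]
Insert 16: shifted 0 elements -> [-4, 8, 8, 16]


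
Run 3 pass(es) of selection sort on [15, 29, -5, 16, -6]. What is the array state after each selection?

Pass 1: Select minimum -6 at index 4, swap -> [-6, 29, -5, 16, 15]
Pass 2: Select minimum -5 at index 2, swap -> [-6, -5, 29, 16, 15]
Pass 3: Select minimum 15 at index 4, swap -> [-6, -5, 15, 16, 29]


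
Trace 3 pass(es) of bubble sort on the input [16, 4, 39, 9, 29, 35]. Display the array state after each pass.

After pass 1: [4, 16, 9, 29, 35, 39] (4 swaps)
After pass 2: [4, 9, 16, 29, 35, 39] (1 swaps)
After pass 3: [4, 9, 16, 29, 35, 39] (0 swaps)
Total swaps: 5


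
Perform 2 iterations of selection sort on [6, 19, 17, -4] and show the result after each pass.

Pass 1: Select minimum -4 at index 3, swap -> [-4, 19, 17, 6]
Pass 2: Select minimum 6 at index 3, swap -> [-4, 6, 17, 19]


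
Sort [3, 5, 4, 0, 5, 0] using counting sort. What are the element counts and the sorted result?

Count array: [2, 0, 0, 1, 1, 2]
(count[i] = number of elements equal to i)
Cumulative count: [2, 2, 2, 3, 4, 6]
Sorted: [0, 0, 3, 4, 5, 5]


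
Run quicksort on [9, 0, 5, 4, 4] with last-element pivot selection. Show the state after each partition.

Partition 1: pivot=4 at index 2 -> [0, 4, 4, 9, 5]
Partition 2: pivot=4 at index 1 -> [0, 4, 4, 9, 5]
Partition 3: pivot=5 at index 3 -> [0, 4, 4, 5, 9]


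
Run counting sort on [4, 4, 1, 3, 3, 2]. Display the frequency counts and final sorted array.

Count array: [0, 1, 1, 2, 2]
(count[i] = number of elements equal to i)
Cumulative count: [0, 1, 2, 4, 6]
Sorted: [1, 2, 3, 3, 4, 4]


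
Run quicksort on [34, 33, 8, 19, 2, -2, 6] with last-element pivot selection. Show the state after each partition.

Partition 1: pivot=6 at index 2 -> [2, -2, 6, 19, 34, 33, 8]
Partition 2: pivot=-2 at index 0 -> [-2, 2, 6, 19, 34, 33, 8]
Partition 3: pivot=8 at index 3 -> [-2, 2, 6, 8, 34, 33, 19]
Partition 4: pivot=19 at index 4 -> [-2, 2, 6, 8, 19, 33, 34]
Partition 5: pivot=34 at index 6 -> [-2, 2, 6, 8, 19, 33, 34]


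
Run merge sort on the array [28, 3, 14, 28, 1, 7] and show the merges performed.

Divide and conquer:
  Merge [3] + [14] -> [3, 14]
  Merge [28] + [3, 14] -> [3, 14, 28]
  Merge [1] + [7] -> [1, 7]
  Merge [28] + [1, 7] -> [1, 7, 28]
  Merge [3, 14, 28] + [1, 7, 28] -> [1, 3, 7, 14, 28, 28]


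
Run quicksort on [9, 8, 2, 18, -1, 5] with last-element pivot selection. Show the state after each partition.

Partition 1: pivot=5 at index 2 -> [2, -1, 5, 18, 8, 9]
Partition 2: pivot=-1 at index 0 -> [-1, 2, 5, 18, 8, 9]
Partition 3: pivot=9 at index 4 -> [-1, 2, 5, 8, 9, 18]


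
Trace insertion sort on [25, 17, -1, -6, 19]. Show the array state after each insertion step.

First element 25 is already 'sorted'
Insert 17: shifted 1 elements -> [17, 25, -1, -6, 19]
Insert -1: shifted 2 elements -> [-1, 17, 25, -6, 19]
Insert -6: shifted 3 elements -> [-6, -1, 17, 25, 19]
Insert 19: shifted 1 elements -> [-6, -1, 17, 19, 25]


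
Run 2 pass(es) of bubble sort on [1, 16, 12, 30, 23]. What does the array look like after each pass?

After pass 1: [1, 12, 16, 23, 30] (2 swaps)
After pass 2: [1, 12, 16, 23, 30] (0 swaps)
Total swaps: 2


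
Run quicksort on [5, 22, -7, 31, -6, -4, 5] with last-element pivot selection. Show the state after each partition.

Partition 1: pivot=5 at index 4 -> [5, -7, -6, -4, 5, 31, 22]
Partition 2: pivot=-4 at index 2 -> [-7, -6, -4, 5, 5, 31, 22]
Partition 3: pivot=-6 at index 1 -> [-7, -6, -4, 5, 5, 31, 22]
Partition 4: pivot=22 at index 5 -> [-7, -6, -4, 5, 5, 22, 31]


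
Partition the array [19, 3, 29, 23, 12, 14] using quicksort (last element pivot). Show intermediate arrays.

Partition 1: pivot=14 at index 2 -> [3, 12, 14, 23, 19, 29]
Partition 2: pivot=12 at index 1 -> [3, 12, 14, 23, 19, 29]
Partition 3: pivot=29 at index 5 -> [3, 12, 14, 23, 19, 29]
Partition 4: pivot=19 at index 3 -> [3, 12, 14, 19, 23, 29]


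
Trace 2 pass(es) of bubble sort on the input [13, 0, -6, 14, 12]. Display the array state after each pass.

After pass 1: [0, -6, 13, 12, 14] (3 swaps)
After pass 2: [-6, 0, 12, 13, 14] (2 swaps)
Total swaps: 5


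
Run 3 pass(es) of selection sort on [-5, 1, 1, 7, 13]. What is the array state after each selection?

Pass 1: Select minimum -5 at index 0, swap -> [-5, 1, 1, 7, 13]
Pass 2: Select minimum 1 at index 1, swap -> [-5, 1, 1, 7, 13]
Pass 3: Select minimum 1 at index 2, swap -> [-5, 1, 1, 7, 13]


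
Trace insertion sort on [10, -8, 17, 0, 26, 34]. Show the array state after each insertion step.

First element 10 is already 'sorted'
Insert -8: shifted 1 elements -> [-8, 10, 17, 0, 26, 34]
Insert 17: shifted 0 elements -> [-8, 10, 17, 0, 26, 34]
Insert 0: shifted 2 elements -> [-8, 0, 10, 17, 26, 34]
Insert 26: shifted 0 elements -> [-8, 0, 10, 17, 26, 34]
Insert 34: shifted 0 elements -> [-8, 0, 10, 17, 26, 34]


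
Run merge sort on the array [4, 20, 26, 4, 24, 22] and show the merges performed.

Divide and conquer:
  Merge [20] + [26] -> [20, 26]
  Merge [4] + [20, 26] -> [4, 20, 26]
  Merge [24] + [22] -> [22, 24]
  Merge [4] + [22, 24] -> [4, 22, 24]
  Merge [4, 20, 26] + [4, 22, 24] -> [4, 4, 20, 22, 24, 26]


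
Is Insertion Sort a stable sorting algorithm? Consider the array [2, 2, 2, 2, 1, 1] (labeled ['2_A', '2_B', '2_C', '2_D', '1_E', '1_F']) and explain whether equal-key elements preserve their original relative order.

Trace Insertion Sort on the labeled array (the key is the number; the letter only tracks identity):
  Insert 2_B at index 1: [2_A, 2_B, 2_C, 2_D, 1_E, 1_F]
  Insert 2_C at index 2: [2_A, 2_B, 2_C, 2_D, 1_E, 1_F]
  Insert 2_D at index 3: [2_A, 2_B, 2_C, 2_D, 1_E, 1_F]
  Insert 1_E at index 0: [1_E, 2_A, 2_B, 2_C, 2_D, 1_F]
  Insert 1_F at index 1: [1_E, 1_F, 2_A, 2_B, 2_C, 2_D]
Final order: [1_E, 1_F, 2_A, 2_B, 2_C, 2_D]
Equal keys:
  value 1: originally 1_E, 1_F; after sorting 1_E, 1_F -> order preserved
  value 2: originally 2_A, 2_B, 2_C, 2_D; after sorting 2_A, 2_B, 2_C, 2_D -> order preserved
All equal keys kept their original relative order. Insertion Sort is stable: elements are shifted only while they are strictly greater than the key, so a key is inserted after any equal elements already placed.
Answer: Stable


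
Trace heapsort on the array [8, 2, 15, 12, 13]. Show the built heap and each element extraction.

Build heap: [15, 13, 8, 12, 2]
Extract 15: [13, 12, 8, 2, 15]
Extract 13: [12, 2, 8, 13, 15]
Extract 12: [8, 2, 12, 13, 15]
Extract 8: [2, 8, 12, 13, 15]


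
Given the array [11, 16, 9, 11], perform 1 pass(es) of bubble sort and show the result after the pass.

After pass 1: [11, 9, 11, 16] (2 swaps)
Total swaps: 2


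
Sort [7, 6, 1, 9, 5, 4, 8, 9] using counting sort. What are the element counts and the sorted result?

Count array: [0, 1, 0, 0, 1, 1, 1, 1, 1, 2]
(count[i] = number of elements equal to i)
Cumulative count: [0, 1, 1, 1, 2, 3, 4, 5, 6, 8]
Sorted: [1, 4, 5, 6, 7, 8, 9, 9]


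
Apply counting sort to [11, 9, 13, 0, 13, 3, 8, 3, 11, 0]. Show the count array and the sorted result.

Count array: [2, 0, 0, 2, 0, 0, 0, 0, 1, 1, 0, 2, 0, 2]
(count[i] = number of elements equal to i)
Cumulative count: [2, 2, 2, 4, 4, 4, 4, 4, 5, 6, 6, 8, 8, 10]
Sorted: [0, 0, 3, 3, 8, 9, 11, 11, 13, 13]


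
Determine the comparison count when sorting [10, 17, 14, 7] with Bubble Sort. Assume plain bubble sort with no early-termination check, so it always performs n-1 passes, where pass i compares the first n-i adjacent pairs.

Pass 1: compare adjacent pairs (0,1)..(2,3) = 3 comparison(s), 2 swap(s) -> [10, 14, 7, 17]
Pass 2: compare adjacent pairs (0,1)..(1,2) = 2 comparison(s), 1 swap(s) -> [10, 7, 14, 17]
Pass 3: compare adjacent pairs (0,1)..(0,1) = 1 comparison(s), 1 swap(s) -> [7, 10, 14, 17]
Total comparisons: 3 + 2 + 1 = 6


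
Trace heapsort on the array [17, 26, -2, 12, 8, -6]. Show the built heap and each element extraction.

Build heap: [26, 17, -2, 12, 8, -6]
Extract 26: [17, 12, -2, -6, 8, 26]
Extract 17: [12, 8, -2, -6, 17, 26]
Extract 12: [8, -6, -2, 12, 17, 26]
Extract 8: [-2, -6, 8, 12, 17, 26]
Extract -2: [-6, -2, 8, 12, 17, 26]


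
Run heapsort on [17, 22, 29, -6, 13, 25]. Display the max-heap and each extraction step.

Build heap: [29, 22, 25, -6, 13, 17]
Extract 29: [25, 22, 17, -6, 13, 29]
Extract 25: [22, 13, 17, -6, 25, 29]
Extract 22: [17, 13, -6, 22, 25, 29]
Extract 17: [13, -6, 17, 22, 25, 29]
Extract 13: [-6, 13, 17, 22, 25, 29]


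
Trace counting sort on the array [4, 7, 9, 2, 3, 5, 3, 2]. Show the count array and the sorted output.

Count array: [0, 0, 2, 2, 1, 1, 0, 1, 0, 1]
(count[i] = number of elements equal to i)
Cumulative count: [0, 0, 2, 4, 5, 6, 6, 7, 7, 8]
Sorted: [2, 2, 3, 3, 4, 5, 7, 9]


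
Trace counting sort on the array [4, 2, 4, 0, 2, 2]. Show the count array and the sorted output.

Count array: [1, 0, 3, 0, 2]
(count[i] = number of elements equal to i)
Cumulative count: [1, 1, 4, 4, 6]
Sorted: [0, 2, 2, 2, 4, 4]


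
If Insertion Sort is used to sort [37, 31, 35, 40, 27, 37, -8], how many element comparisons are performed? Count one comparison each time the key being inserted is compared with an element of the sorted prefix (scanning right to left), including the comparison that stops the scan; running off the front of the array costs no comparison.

Insert 31: 37 > 31 (shift), reached front = 1 comparison(s) -> [31, 37, 35, 40, 27, 37, -8]
Insert 35: 37 > 35 (shift), 31 <= 35 (stop) = 2 comparison(s) -> [31, 35, 37, 40, 27, 37, -8]
Insert 40: 37 <= 40 (stop) = 1 comparison(s) -> [31, 35, 37, 40, 27, 37, -8]
Insert 27: 40 > 27 (shift), 37 > 27 (shift), 35 > 27 (shift), 31 > 27 (shift), reached front = 4 comparison(s) -> [27, 31, 35, 37, 40, 37, -8]
Insert 37: 40 > 37 (shift), 37 <= 37 (stop) = 2 comparison(s) -> [27, 31, 35, 37, 37, 40, -8]
Insert -8: 40 > -8 (shift), 37 > -8 (shift), 37 > -8 (shift), 35 > -8 (shift), 31 > -8 (shift), 27 > -8 (shift), reached front = 6 comparison(s) -> [-8, 27, 31, 35, 37, 37, 40]
Total comparisons: 1 + 2 + 1 + 4 + 2 + 6 = 16


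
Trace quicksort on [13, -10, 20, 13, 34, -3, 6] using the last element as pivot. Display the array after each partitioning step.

Partition 1: pivot=6 at index 2 -> [-10, -3, 6, 13, 34, 13, 20]
Partition 2: pivot=-3 at index 1 -> [-10, -3, 6, 13, 34, 13, 20]
Partition 3: pivot=20 at index 5 -> [-10, -3, 6, 13, 13, 20, 34]
Partition 4: pivot=13 at index 4 -> [-10, -3, 6, 13, 13, 20, 34]


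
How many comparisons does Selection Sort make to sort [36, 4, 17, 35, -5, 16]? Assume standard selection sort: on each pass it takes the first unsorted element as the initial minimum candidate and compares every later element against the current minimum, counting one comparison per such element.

Pass 1: scan indices 1..5 for the minimum = 5 comparison(s); min is -5, place at index 0 -> [-5, 4, 17, 35, 36, 16]
Pass 2: scan indices 2..5 for the minimum = 4 comparison(s); min is 4, place at index 1 -> [-5, 4, 17, 35, 36, 16]
Pass 3: scan indices 3..5 for the minimum = 3 comparison(s); min is 16, place at index 2 -> [-5, 4, 16, 35, 36, 17]
Pass 4: scan indices 4..5 for the minimum = 2 comparison(s); min is 17, place at index 3 -> [-5, 4, 16, 17, 36, 35]
Pass 5: scan indices 5..5 for the minimum = 1 comparison(s); min is 35, place at index 4 -> [-5, 4, 16, 17, 35, 36]
Selection sort always scans the whole unsorted suffix, so the count is (n-1) + (n-2) + ... + 1 = n(n-1)/2 = 6*5/2 = 15 regardless of the input order.
Total comparisons: 5 + 4 + 3 + 2 + 1 = 15


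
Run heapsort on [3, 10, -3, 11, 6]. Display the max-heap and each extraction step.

Build heap: [11, 10, -3, 3, 6]
Extract 11: [10, 6, -3, 3, 11]
Extract 10: [6, 3, -3, 10, 11]
Extract 6: [3, -3, 6, 10, 11]
Extract 3: [-3, 3, 6, 10, 11]


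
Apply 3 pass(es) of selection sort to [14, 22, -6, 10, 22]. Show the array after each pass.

Pass 1: Select minimum -6 at index 2, swap -> [-6, 22, 14, 10, 22]
Pass 2: Select minimum 10 at index 3, swap -> [-6, 10, 14, 22, 22]
Pass 3: Select minimum 14 at index 2, swap -> [-6, 10, 14, 22, 22]


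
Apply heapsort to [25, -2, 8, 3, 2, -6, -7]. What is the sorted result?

Build heap: [25, 3, 8, -2, 2, -6, -7]
Extract 25: [8, 3, -6, -2, 2, -7, 25]
Extract 8: [3, 2, -6, -2, -7, 8, 25]
Extract 3: [2, -2, -6, -7, 3, 8, 25]
Extract 2: [-2, -7, -6, 2, 3, 8, 25]
Extract -2: [-6, -7, -2, 2, 3, 8, 25]
Extract -6: [-7, -6, -2, 2, 3, 8, 25]


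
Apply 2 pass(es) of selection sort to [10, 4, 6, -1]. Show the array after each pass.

Pass 1: Select minimum -1 at index 3, swap -> [-1, 4, 6, 10]
Pass 2: Select minimum 4 at index 1, swap -> [-1, 4, 6, 10]


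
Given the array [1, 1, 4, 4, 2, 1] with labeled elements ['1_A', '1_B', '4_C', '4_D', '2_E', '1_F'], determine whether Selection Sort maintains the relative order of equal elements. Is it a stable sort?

Trace Selection Sort on the labeled array (the key is the number; the letter only tracks identity):
  Pass 1: minimum 1_A is already at index 0; no swap -> [1_A, 1_B, 4_C, 4_D, 2_E, 1_F]
  Pass 2: minimum 1_B is already at index 1; no swap -> [1_A, 1_B, 4_C, 4_D, 2_E, 1_F]
  Pass 3: minimum of unsorted part is 1_F at index 5; swap it with 4_C at index 2 -> [1_A, 1_B, 1_F, 4_D, 2_E, 4_C]
  Pass 4: minimum of unsorted part is 2_E at index 4; swap it with 4_D at index 3 -> [1_A, 1_B, 1_F, 2_E, 4_D, 4_C]
  Pass 5: minimum 4_D is already at index 4; no swap -> [1_A, 1_B, 1_F, 2_E, 4_D, 4_C]
Final order: [1_A, 1_B, 1_F, 2_E, 4_D, 4_C]
Equal keys:
  value 1: originally 1_A, 1_B, 1_F; after sorting 1_A, 1_B, 1_F -> order preserved
  value 4: originally 4_C, 4_D; after sorting 4_D, 4_C -> order changed
Equal keys were reordered, so Selection Sort is not stable: the long-range swap that moves the minimum into place can carry an element past an equal key. (One such input is enough; an unstable sort may happen to preserve order on other inputs, but it gives no guarantee.)
Answer: Not stable


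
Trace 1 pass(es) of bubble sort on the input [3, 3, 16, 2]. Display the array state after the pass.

After pass 1: [3, 3, 2, 16] (1 swaps)
Total swaps: 1


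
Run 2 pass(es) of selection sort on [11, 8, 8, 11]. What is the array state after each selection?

Pass 1: Select minimum 8 at index 1, swap -> [8, 11, 8, 11]
Pass 2: Select minimum 8 at index 2, swap -> [8, 8, 11, 11]


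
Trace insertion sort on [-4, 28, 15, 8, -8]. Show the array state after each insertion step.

First element -4 is already 'sorted'
Insert 28: shifted 0 elements -> [-4, 28, 15, 8, -8]
Insert 15: shifted 1 elements -> [-4, 15, 28, 8, -8]
Insert 8: shifted 2 elements -> [-4, 8, 15, 28, -8]
Insert -8: shifted 4 elements -> [-8, -4, 8, 15, 28]


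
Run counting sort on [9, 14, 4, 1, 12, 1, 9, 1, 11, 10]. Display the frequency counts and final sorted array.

Count array: [0, 3, 0, 0, 1, 0, 0, 0, 0, 2, 1, 1, 1, 0, 1]
(count[i] = number of elements equal to i)
Cumulative count: [0, 3, 3, 3, 4, 4, 4, 4, 4, 6, 7, 8, 9, 9, 10]
Sorted: [1, 1, 1, 4, 9, 9, 10, 11, 12, 14]


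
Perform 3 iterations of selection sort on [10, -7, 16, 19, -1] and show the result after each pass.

Pass 1: Select minimum -7 at index 1, swap -> [-7, 10, 16, 19, -1]
Pass 2: Select minimum -1 at index 4, swap -> [-7, -1, 16, 19, 10]
Pass 3: Select minimum 10 at index 4, swap -> [-7, -1, 10, 19, 16]


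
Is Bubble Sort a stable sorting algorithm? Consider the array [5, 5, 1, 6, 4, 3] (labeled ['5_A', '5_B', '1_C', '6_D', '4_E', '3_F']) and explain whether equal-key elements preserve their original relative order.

Trace Bubble Sort on the labeled array (the key is the number; the letter only tracks identity):
  After pass 1: [5_A, 1_C, 5_B, 4_E, 3_F, 6_D]
  After pass 2: [1_C, 5_A, 4_E, 3_F, 5_B, 6_D]
  After pass 3: [1_C, 4_E, 3_F, 5_A, 5_B, 6_D]
  After pass 4: [1_C, 3_F, 4_E, 5_A, 5_B, 6_D]
  After pass 5: [1_C, 3_F, 4_E, 5_A, 5_B, 6_D] (no swaps, done)
Final order: [1_C, 3_F, 4_E, 5_A, 5_B, 6_D]
Equal keys:
  value 5: originally 5_A, 5_B; after sorting 5_A, 5_B -> order preserved
All equal keys kept their original relative order. Bubble Sort is stable: it only swaps adjacent elements when the left one is strictly greater, so equal keys never move past each other.
Answer: Stable


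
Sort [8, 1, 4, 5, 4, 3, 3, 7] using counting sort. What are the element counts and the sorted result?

Count array: [0, 1, 0, 2, 2, 1, 0, 1, 1]
(count[i] = number of elements equal to i)
Cumulative count: [0, 1, 1, 3, 5, 6, 6, 7, 8]
Sorted: [1, 3, 3, 4, 4, 5, 7, 8]


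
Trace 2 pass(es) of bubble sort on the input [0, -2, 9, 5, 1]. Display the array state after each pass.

After pass 1: [-2, 0, 5, 1, 9] (3 swaps)
After pass 2: [-2, 0, 1, 5, 9] (1 swaps)
Total swaps: 4


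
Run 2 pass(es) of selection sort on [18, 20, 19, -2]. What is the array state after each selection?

Pass 1: Select minimum -2 at index 3, swap -> [-2, 20, 19, 18]
Pass 2: Select minimum 18 at index 3, swap -> [-2, 18, 19, 20]


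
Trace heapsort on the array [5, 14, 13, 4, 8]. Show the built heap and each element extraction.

Build heap: [14, 8, 13, 4, 5]
Extract 14: [13, 8, 5, 4, 14]
Extract 13: [8, 4, 5, 13, 14]
Extract 8: [5, 4, 8, 13, 14]
Extract 5: [4, 5, 8, 13, 14]


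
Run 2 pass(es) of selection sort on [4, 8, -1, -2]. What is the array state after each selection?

Pass 1: Select minimum -2 at index 3, swap -> [-2, 8, -1, 4]
Pass 2: Select minimum -1 at index 2, swap -> [-2, -1, 8, 4]


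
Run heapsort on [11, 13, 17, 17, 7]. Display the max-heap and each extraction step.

Build heap: [17, 13, 17, 11, 7]
Extract 17: [17, 13, 7, 11, 17]
Extract 17: [13, 11, 7, 17, 17]
Extract 13: [11, 7, 13, 17, 17]
Extract 11: [7, 11, 13, 17, 17]


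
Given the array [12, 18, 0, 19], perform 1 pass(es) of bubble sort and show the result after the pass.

After pass 1: [12, 0, 18, 19] (1 swaps)
Total swaps: 1


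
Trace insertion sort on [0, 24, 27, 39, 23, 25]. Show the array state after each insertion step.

First element 0 is already 'sorted'
Insert 24: shifted 0 elements -> [0, 24, 27, 39, 23, 25]
Insert 27: shifted 0 elements -> [0, 24, 27, 39, 23, 25]
Insert 39: shifted 0 elements -> [0, 24, 27, 39, 23, 25]
Insert 23: shifted 3 elements -> [0, 23, 24, 27, 39, 25]
Insert 25: shifted 2 elements -> [0, 23, 24, 25, 27, 39]


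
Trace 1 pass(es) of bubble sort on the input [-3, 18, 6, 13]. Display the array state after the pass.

After pass 1: [-3, 6, 13, 18] (2 swaps)
Total swaps: 2


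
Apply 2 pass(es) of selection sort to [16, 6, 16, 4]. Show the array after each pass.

Pass 1: Select minimum 4 at index 3, swap -> [4, 6, 16, 16]
Pass 2: Select minimum 6 at index 1, swap -> [4, 6, 16, 16]


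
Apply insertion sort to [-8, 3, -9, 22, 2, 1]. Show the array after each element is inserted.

First element -8 is already 'sorted'
Insert 3: shifted 0 elements -> [-8, 3, -9, 22, 2, 1]
Insert -9: shifted 2 elements -> [-9, -8, 3, 22, 2, 1]
Insert 22: shifted 0 elements -> [-9, -8, 3, 22, 2, 1]
Insert 2: shifted 2 elements -> [-9, -8, 2, 3, 22, 1]
Insert 1: shifted 3 elements -> [-9, -8, 1, 2, 3, 22]


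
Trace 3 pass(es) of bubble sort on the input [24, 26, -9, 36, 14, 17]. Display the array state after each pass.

After pass 1: [24, -9, 26, 14, 17, 36] (3 swaps)
After pass 2: [-9, 24, 14, 17, 26, 36] (3 swaps)
After pass 3: [-9, 14, 17, 24, 26, 36] (2 swaps)
Total swaps: 8


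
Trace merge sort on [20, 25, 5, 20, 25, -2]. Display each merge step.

Divide and conquer:
  Merge [25] + [5] -> [5, 25]
  Merge [20] + [5, 25] -> [5, 20, 25]
  Merge [25] + [-2] -> [-2, 25]
  Merge [20] + [-2, 25] -> [-2, 20, 25]
  Merge [5, 20, 25] + [-2, 20, 25] -> [-2, 5, 20, 20, 25, 25]


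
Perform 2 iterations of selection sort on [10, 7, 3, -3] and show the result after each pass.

Pass 1: Select minimum -3 at index 3, swap -> [-3, 7, 3, 10]
Pass 2: Select minimum 3 at index 2, swap -> [-3, 3, 7, 10]


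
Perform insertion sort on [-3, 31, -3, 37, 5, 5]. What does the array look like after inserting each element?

First element -3 is already 'sorted'
Insert 31: shifted 0 elements -> [-3, 31, -3, 37, 5, 5]
Insert -3: shifted 1 elements -> [-3, -3, 31, 37, 5, 5]
Insert 37: shifted 0 elements -> [-3, -3, 31, 37, 5, 5]
Insert 5: shifted 2 elements -> [-3, -3, 5, 31, 37, 5]
Insert 5: shifted 2 elements -> [-3, -3, 5, 5, 31, 37]


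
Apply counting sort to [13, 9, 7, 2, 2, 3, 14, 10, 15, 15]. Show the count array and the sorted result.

Count array: [0, 0, 2, 1, 0, 0, 0, 1, 0, 1, 1, 0, 0, 1, 1, 2]
(count[i] = number of elements equal to i)
Cumulative count: [0, 0, 2, 3, 3, 3, 3, 4, 4, 5, 6, 6, 6, 7, 8, 10]
Sorted: [2, 2, 3, 7, 9, 10, 13, 14, 15, 15]


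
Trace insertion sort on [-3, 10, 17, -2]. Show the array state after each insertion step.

First element -3 is already 'sorted'
Insert 10: shifted 0 elements -> [-3, 10, 17, -2]
Insert 17: shifted 0 elements -> [-3, 10, 17, -2]
Insert -2: shifted 2 elements -> [-3, -2, 10, 17]


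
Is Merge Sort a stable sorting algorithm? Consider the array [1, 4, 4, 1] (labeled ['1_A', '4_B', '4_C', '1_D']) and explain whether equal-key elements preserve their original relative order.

Trace Merge Sort on the labeled array (the key is the number; the letter only tracks identity):
  Merge [1_A] + [4_B] -> [1_A, 4_B]
  Merge [4_C] + [1_D] -> [1_D, 4_C]
  Merge [1_A, 4_B] + [1_D, 4_C] -> [1_A, 1_D, 4_B, 4_C]
Final order: [1_A, 1_D, 4_B, 4_C]
Equal keys:
  value 1: originally 1_A, 1_D; after sorting 1_A, 1_D -> order preserved
  value 4: originally 4_B, 4_C; after sorting 4_B, 4_C -> order preserved
All equal keys kept their original relative order. Merge Sort is stable: when the heads of the two halves are equal the merge takes from the left half first.
Answer: Stable


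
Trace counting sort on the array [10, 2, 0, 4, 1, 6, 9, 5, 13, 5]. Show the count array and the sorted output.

Count array: [1, 1, 1, 0, 1, 2, 1, 0, 0, 1, 1, 0, 0, 1]
(count[i] = number of elements equal to i)
Cumulative count: [1, 2, 3, 3, 4, 6, 7, 7, 7, 8, 9, 9, 9, 10]
Sorted: [0, 1, 2, 4, 5, 5, 6, 9, 10, 13]


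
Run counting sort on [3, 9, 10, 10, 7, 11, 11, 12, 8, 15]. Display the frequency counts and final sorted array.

Count array: [0, 0, 0, 1, 0, 0, 0, 1, 1, 1, 2, 2, 1, 0, 0, 1]
(count[i] = number of elements equal to i)
Cumulative count: [0, 0, 0, 1, 1, 1, 1, 2, 3, 4, 6, 8, 9, 9, 9, 10]
Sorted: [3, 7, 8, 9, 10, 10, 11, 11, 12, 15]


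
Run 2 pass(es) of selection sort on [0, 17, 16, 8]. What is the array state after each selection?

Pass 1: Select minimum 0 at index 0, swap -> [0, 17, 16, 8]
Pass 2: Select minimum 8 at index 3, swap -> [0, 8, 16, 17]


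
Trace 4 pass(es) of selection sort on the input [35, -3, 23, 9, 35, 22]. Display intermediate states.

Pass 1: Select minimum -3 at index 1, swap -> [-3, 35, 23, 9, 35, 22]
Pass 2: Select minimum 9 at index 3, swap -> [-3, 9, 23, 35, 35, 22]
Pass 3: Select minimum 22 at index 5, swap -> [-3, 9, 22, 35, 35, 23]
Pass 4: Select minimum 23 at index 5, swap -> [-3, 9, 22, 23, 35, 35]


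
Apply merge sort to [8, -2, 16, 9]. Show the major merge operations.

Divide and conquer:
  Merge [8] + [-2] -> [-2, 8]
  Merge [16] + [9] -> [9, 16]
  Merge [-2, 8] + [9, 16] -> [-2, 8, 9, 16]


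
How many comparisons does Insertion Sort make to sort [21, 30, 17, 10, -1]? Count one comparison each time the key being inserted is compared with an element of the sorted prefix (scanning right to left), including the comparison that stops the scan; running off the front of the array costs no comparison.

Insert 30: 21 <= 30 (stop) = 1 comparison(s) -> [21, 30, 17, 10, -1]
Insert 17: 30 > 17 (shift), 21 > 17 (shift), reached front = 2 comparison(s) -> [17, 21, 30, 10, -1]
Insert 10: 30 > 10 (shift), 21 > 10 (shift), 17 > 10 (shift), reached front = 3 comparison(s) -> [10, 17, 21, 30, -1]
Insert -1: 30 > -1 (shift), 21 > -1 (shift), 17 > -1 (shift), 10 > -1 (shift), reached front = 4 comparison(s) -> [-1, 10, 17, 21, 30]
Total comparisons: 1 + 2 + 3 + 4 = 10


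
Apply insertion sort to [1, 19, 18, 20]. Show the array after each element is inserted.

First element 1 is already 'sorted'
Insert 19: shifted 0 elements -> [1, 19, 18, 20]
Insert 18: shifted 1 elements -> [1, 18, 19, 20]
Insert 20: shifted 0 elements -> [1, 18, 19, 20]


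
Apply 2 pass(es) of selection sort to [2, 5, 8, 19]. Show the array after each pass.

Pass 1: Select minimum 2 at index 0, swap -> [2, 5, 8, 19]
Pass 2: Select minimum 5 at index 1, swap -> [2, 5, 8, 19]


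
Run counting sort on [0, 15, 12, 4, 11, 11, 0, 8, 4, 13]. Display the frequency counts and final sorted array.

Count array: [2, 0, 0, 0, 2, 0, 0, 0, 1, 0, 0, 2, 1, 1, 0, 1]
(count[i] = number of elements equal to i)
Cumulative count: [2, 2, 2, 2, 4, 4, 4, 4, 5, 5, 5, 7, 8, 9, 9, 10]
Sorted: [0, 0, 4, 4, 8, 11, 11, 12, 13, 15]


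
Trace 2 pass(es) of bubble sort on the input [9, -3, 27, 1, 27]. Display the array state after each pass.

After pass 1: [-3, 9, 1, 27, 27] (2 swaps)
After pass 2: [-3, 1, 9, 27, 27] (1 swaps)
Total swaps: 3


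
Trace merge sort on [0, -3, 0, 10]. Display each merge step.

Divide and conquer:
  Merge [0] + [-3] -> [-3, 0]
  Merge [0] + [10] -> [0, 10]
  Merge [-3, 0] + [0, 10] -> [-3, 0, 0, 10]


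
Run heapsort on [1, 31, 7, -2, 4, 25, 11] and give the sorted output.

Build heap: [31, 4, 25, -2, 1, 7, 11]
Extract 31: [25, 4, 11, -2, 1, 7, 31]
Extract 25: [11, 4, 7, -2, 1, 25, 31]
Extract 11: [7, 4, 1, -2, 11, 25, 31]
Extract 7: [4, -2, 1, 7, 11, 25, 31]
Extract 4: [1, -2, 4, 7, 11, 25, 31]
Extract 1: [-2, 1, 4, 7, 11, 25, 31]


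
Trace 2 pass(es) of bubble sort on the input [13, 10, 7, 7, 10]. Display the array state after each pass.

After pass 1: [10, 7, 7, 10, 13] (4 swaps)
After pass 2: [7, 7, 10, 10, 13] (2 swaps)
Total swaps: 6


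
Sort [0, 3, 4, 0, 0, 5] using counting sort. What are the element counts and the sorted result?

Count array: [3, 0, 0, 1, 1, 1]
(count[i] = number of elements equal to i)
Cumulative count: [3, 3, 3, 4, 5, 6]
Sorted: [0, 0, 0, 3, 4, 5]


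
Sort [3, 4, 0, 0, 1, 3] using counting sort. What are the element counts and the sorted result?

Count array: [2, 1, 0, 2, 1]
(count[i] = number of elements equal to i)
Cumulative count: [2, 3, 3, 5, 6]
Sorted: [0, 0, 1, 3, 3, 4]


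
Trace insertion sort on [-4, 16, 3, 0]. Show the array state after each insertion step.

First element -4 is already 'sorted'
Insert 16: shifted 0 elements -> [-4, 16, 3, 0]
Insert 3: shifted 1 elements -> [-4, 3, 16, 0]
Insert 0: shifted 2 elements -> [-4, 0, 3, 16]


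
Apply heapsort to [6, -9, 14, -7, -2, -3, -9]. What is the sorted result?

Build heap: [14, -2, 6, -7, -9, -3, -9]
Extract 14: [6, -2, -3, -7, -9, -9, 14]
Extract 6: [-2, -7, -3, -9, -9, 6, 14]
Extract -2: [-3, -7, -9, -9, -2, 6, 14]
Extract -3: [-7, -9, -9, -3, -2, 6, 14]
Extract -7: [-9, -9, -7, -3, -2, 6, 14]
Extract -9: [-9, -9, -7, -3, -2, 6, 14]


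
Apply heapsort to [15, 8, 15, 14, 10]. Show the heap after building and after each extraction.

Build heap: [15, 14, 15, 8, 10]
Extract 15: [15, 14, 10, 8, 15]
Extract 15: [14, 8, 10, 15, 15]
Extract 14: [10, 8, 14, 15, 15]
Extract 10: [8, 10, 14, 15, 15]


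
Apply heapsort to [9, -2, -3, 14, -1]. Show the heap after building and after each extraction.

Build heap: [14, 9, -3, -2, -1]
Extract 14: [9, -1, -3, -2, 14]
Extract 9: [-1, -2, -3, 9, 14]
Extract -1: [-2, -3, -1, 9, 14]
Extract -2: [-3, -2, -1, 9, 14]


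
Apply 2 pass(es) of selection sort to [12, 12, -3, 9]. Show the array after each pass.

Pass 1: Select minimum -3 at index 2, swap -> [-3, 12, 12, 9]
Pass 2: Select minimum 9 at index 3, swap -> [-3, 9, 12, 12]


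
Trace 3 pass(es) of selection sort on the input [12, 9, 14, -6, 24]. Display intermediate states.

Pass 1: Select minimum -6 at index 3, swap -> [-6, 9, 14, 12, 24]
Pass 2: Select minimum 9 at index 1, swap -> [-6, 9, 14, 12, 24]
Pass 3: Select minimum 12 at index 3, swap -> [-6, 9, 12, 14, 24]


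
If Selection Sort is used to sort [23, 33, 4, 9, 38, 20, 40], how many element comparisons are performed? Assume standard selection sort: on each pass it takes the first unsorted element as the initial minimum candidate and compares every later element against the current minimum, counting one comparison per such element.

Pass 1: scan indices 1..6 for the minimum = 6 comparison(s); min is 4, place at index 0 -> [4, 33, 23, 9, 38, 20, 40]
Pass 2: scan indices 2..6 for the minimum = 5 comparison(s); min is 9, place at index 1 -> [4, 9, 23, 33, 38, 20, 40]
Pass 3: scan indices 3..6 for the minimum = 4 comparison(s); min is 20, place at index 2 -> [4, 9, 20, 33, 38, 23, 40]
Pass 4: scan indices 4..6 for the minimum = 3 comparison(s); min is 23, place at index 3 -> [4, 9, 20, 23, 38, 33, 40]
Pass 5: scan indices 5..6 for the minimum = 2 comparison(s); min is 33, place at index 4 -> [4, 9, 20, 23, 33, 38, 40]
Pass 6: scan indices 6..6 for the minimum = 1 comparison(s); min is 38, place at index 5 -> [4, 9, 20, 23, 33, 38, 40]
Selection sort always scans the whole unsorted suffix, so the count is (n-1) + (n-2) + ... + 1 = n(n-1)/2 = 7*6/2 = 21 regardless of the input order.
Total comparisons: 6 + 5 + 4 + 3 + 2 + 1 = 21


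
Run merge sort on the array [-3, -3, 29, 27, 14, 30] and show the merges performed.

Divide and conquer:
  Merge [-3] + [29] -> [-3, 29]
  Merge [-3] + [-3, 29] -> [-3, -3, 29]
  Merge [14] + [30] -> [14, 30]
  Merge [27] + [14, 30] -> [14, 27, 30]
  Merge [-3, -3, 29] + [14, 27, 30] -> [-3, -3, 14, 27, 29, 30]


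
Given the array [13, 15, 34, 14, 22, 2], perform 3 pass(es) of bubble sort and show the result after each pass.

After pass 1: [13, 15, 14, 22, 2, 34] (3 swaps)
After pass 2: [13, 14, 15, 2, 22, 34] (2 swaps)
After pass 3: [13, 14, 2, 15, 22, 34] (1 swaps)
Total swaps: 6


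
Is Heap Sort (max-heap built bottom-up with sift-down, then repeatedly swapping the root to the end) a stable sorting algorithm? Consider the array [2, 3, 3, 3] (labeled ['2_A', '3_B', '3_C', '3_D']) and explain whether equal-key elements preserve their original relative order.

Trace Heap Sort on the labeled array (the key is the number; the letter only tracks identity):
  Build max-heap: [3_B, 3_D, 3_C, 2_A]
  Swap root 3_B to index 3, re-heapify first 3 -> [3_D, 2_A, 3_C, 3_B]
  Swap root 3_D to index 2, re-heapify first 2 -> [3_C, 2_A, 3_D, 3_B]
  Swap root 3_C to index 1, re-heapify first 1 -> [2_A, 3_C, 3_D, 3_B]
Final order: [2_A, 3_C, 3_D, 3_B]
Equal keys:
  value 3: originally 3_B, 3_C, 3_D; after sorting 3_C, 3_D, 3_B -> order changed
Equal keys were reordered, so Heap Sort is not stable: heap construction and root-to-end swaps move elements without regard to the original order of equal keys. (One such input is enough; an unstable sort may happen to preserve order on other inputs, but it gives no guarantee.)
Answer: Not stable


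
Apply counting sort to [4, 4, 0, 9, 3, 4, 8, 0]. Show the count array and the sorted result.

Count array: [2, 0, 0, 1, 3, 0, 0, 0, 1, 1]
(count[i] = number of elements equal to i)
Cumulative count: [2, 2, 2, 3, 6, 6, 6, 6, 7, 8]
Sorted: [0, 0, 3, 4, 4, 4, 8, 9]


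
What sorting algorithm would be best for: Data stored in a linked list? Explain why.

Best choice: Merge sort
Reason: Merge sort doesn't require random access; can be done in O(1) extra space for linked lists


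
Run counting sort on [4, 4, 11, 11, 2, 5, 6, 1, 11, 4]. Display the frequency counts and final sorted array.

Count array: [0, 1, 1, 0, 3, 1, 1, 0, 0, 0, 0, 3]
(count[i] = number of elements equal to i)
Cumulative count: [0, 1, 2, 2, 5, 6, 7, 7, 7, 7, 7, 10]
Sorted: [1, 2, 4, 4, 4, 5, 6, 11, 11, 11]


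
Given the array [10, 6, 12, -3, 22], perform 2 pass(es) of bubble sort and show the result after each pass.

After pass 1: [6, 10, -3, 12, 22] (2 swaps)
After pass 2: [6, -3, 10, 12, 22] (1 swaps)
Total swaps: 3


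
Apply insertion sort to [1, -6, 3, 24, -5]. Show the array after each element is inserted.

First element 1 is already 'sorted'
Insert -6: shifted 1 elements -> [-6, 1, 3, 24, -5]
Insert 3: shifted 0 elements -> [-6, 1, 3, 24, -5]
Insert 24: shifted 0 elements -> [-6, 1, 3, 24, -5]
Insert -5: shifted 3 elements -> [-6, -5, 1, 3, 24]


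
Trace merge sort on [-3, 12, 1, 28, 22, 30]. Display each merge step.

Divide and conquer:
  Merge [12] + [1] -> [1, 12]
  Merge [-3] + [1, 12] -> [-3, 1, 12]
  Merge [22] + [30] -> [22, 30]
  Merge [28] + [22, 30] -> [22, 28, 30]
  Merge [-3, 1, 12] + [22, 28, 30] -> [-3, 1, 12, 22, 28, 30]


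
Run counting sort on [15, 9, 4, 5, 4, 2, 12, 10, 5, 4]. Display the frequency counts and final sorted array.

Count array: [0, 0, 1, 0, 3, 2, 0, 0, 0, 1, 1, 0, 1, 0, 0, 1]
(count[i] = number of elements equal to i)
Cumulative count: [0, 0, 1, 1, 4, 6, 6, 6, 6, 7, 8, 8, 9, 9, 9, 10]
Sorted: [2, 4, 4, 4, 5, 5, 9, 10, 12, 15]


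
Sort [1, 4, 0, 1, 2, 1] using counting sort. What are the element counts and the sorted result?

Count array: [1, 3, 1, 0, 1]
(count[i] = number of elements equal to i)
Cumulative count: [1, 4, 5, 5, 6]
Sorted: [0, 1, 1, 1, 2, 4]


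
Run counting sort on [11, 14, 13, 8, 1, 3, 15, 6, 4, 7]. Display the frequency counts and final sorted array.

Count array: [0, 1, 0, 1, 1, 0, 1, 1, 1, 0, 0, 1, 0, 1, 1, 1]
(count[i] = number of elements equal to i)
Cumulative count: [0, 1, 1, 2, 3, 3, 4, 5, 6, 6, 6, 7, 7, 8, 9, 10]
Sorted: [1, 3, 4, 6, 7, 8, 11, 13, 14, 15]


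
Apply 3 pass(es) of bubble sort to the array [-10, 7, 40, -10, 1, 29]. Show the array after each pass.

After pass 1: [-10, 7, -10, 1, 29, 40] (3 swaps)
After pass 2: [-10, -10, 1, 7, 29, 40] (2 swaps)
After pass 3: [-10, -10, 1, 7, 29, 40] (0 swaps)
Total swaps: 5


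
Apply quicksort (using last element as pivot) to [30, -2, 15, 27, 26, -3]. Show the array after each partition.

Partition 1: pivot=-3 at index 0 -> [-3, -2, 15, 27, 26, 30]
Partition 2: pivot=30 at index 5 -> [-3, -2, 15, 27, 26, 30]
Partition 3: pivot=26 at index 3 -> [-3, -2, 15, 26, 27, 30]
Partition 4: pivot=15 at index 2 -> [-3, -2, 15, 26, 27, 30]


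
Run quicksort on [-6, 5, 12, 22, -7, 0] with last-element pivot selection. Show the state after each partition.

Partition 1: pivot=0 at index 2 -> [-6, -7, 0, 22, 5, 12]
Partition 2: pivot=-7 at index 0 -> [-7, -6, 0, 22, 5, 12]
Partition 3: pivot=12 at index 4 -> [-7, -6, 0, 5, 12, 22]


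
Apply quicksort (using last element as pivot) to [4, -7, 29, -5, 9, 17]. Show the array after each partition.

Partition 1: pivot=17 at index 4 -> [4, -7, -5, 9, 17, 29]
Partition 2: pivot=9 at index 3 -> [4, -7, -5, 9, 17, 29]
Partition 3: pivot=-5 at index 1 -> [-7, -5, 4, 9, 17, 29]


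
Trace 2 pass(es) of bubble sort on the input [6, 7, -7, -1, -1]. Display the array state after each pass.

After pass 1: [6, -7, -1, -1, 7] (3 swaps)
After pass 2: [-7, -1, -1, 6, 7] (3 swaps)
Total swaps: 6
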